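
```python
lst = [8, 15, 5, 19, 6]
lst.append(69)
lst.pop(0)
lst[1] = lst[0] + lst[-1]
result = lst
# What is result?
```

Trace:
`lst = [8, 15, 5, 19, 6]` → lst = [8, 15, 5, 19, 6]
`lst.append(69)` → lst = [8, 15, 5, 19, 6, 69]
`lst.pop(0)` → lst = [15, 5, 19, 6, 69]
`lst[1] = lst[0] + lst[-1]` → lst = [15, 84, 19, 6, 69]
`result = lst` → result = [15, 84, 19, 6, 69]
So result = [15, 84, 19, 6, 69]

Answer: [15, 84, 19, 6, 69]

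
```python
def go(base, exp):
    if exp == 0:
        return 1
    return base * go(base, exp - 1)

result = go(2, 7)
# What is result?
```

go(2, 7) = 2 * 2 * 2 * 2 * 2 * 2 * 2 = 128

Answer: 128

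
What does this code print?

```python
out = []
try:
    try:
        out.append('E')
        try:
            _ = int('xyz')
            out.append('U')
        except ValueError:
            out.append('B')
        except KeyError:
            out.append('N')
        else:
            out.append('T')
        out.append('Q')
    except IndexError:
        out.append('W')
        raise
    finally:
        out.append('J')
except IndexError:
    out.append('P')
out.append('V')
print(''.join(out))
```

Execution trace: 'E' (try body) → 'B' (inner except ValueError) → 'Q' (try body, no exception) → 'J' (finally) → 'V' (after the try/except). Output: EBQJV

Answer: EBQJV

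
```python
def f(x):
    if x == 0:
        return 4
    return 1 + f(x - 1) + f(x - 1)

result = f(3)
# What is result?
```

f(x) = 1 + 2·f(x-1), f(0)=4. Closed form: (4+1)·2^3 - 1 = 39.

Answer: 39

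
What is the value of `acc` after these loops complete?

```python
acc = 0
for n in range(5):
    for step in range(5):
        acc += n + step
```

Sum of all n+step for n,step in 5x5
`acc` takes the values: 0 → 1 → 3 → 6 → 10 → 11 → 13 → 16 → 20 → 25 → 27 → 30 → 34 → 39 → 45 → 48 → 52 → 57 → 63 → 70 → 74 → 79 → 85 → 92 → 100

Answer: 100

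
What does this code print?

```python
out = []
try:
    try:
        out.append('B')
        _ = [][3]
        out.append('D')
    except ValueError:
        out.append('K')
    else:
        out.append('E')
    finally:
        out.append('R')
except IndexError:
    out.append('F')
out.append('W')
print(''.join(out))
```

Execution trace: 'B' (try body) → 'R' (finally) → 'F' (outer except IndexError) → 'W' (after the try/except). Output: BRFW

Answer: BRFW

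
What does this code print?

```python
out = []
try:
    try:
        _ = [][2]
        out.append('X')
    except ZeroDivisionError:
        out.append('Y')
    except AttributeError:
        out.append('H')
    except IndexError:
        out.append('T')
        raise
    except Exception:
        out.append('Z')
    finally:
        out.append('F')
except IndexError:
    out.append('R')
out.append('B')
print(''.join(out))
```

Execution trace: 'T' (inner except IndexError) → 'F' (inner finally) → 'R' (outer except IndexError) → 'B' (after the try/except). Output: TFRB

Answer: TFRB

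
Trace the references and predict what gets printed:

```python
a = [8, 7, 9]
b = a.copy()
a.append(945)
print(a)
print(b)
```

Key concept: list.copy() creates independent copy.
Step by step:
`a = [8, 7, 9]` → a = [8, 7, 9]
`b = a.copy()` → b = [8, 7, 9]
`a.append(945)` → a = [8, 7, 9, 945]
`print(a)` → prints [8, 7, 9, 945]
`print(b)` → prints [8, 7, 9]

Answer:
[8, 7, 9, 945]
[8, 7, 9]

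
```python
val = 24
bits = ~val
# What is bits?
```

Trace:
`val = 24` → val = 24
`bits = ~val` → bits = -25
So bits = -25

Answer: -25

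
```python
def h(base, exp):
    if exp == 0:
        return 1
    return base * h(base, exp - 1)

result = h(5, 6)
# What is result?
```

h(5, 6) = 5 * 5 * 5 * 5 * 5 * 5 = 15625

Answer: 15625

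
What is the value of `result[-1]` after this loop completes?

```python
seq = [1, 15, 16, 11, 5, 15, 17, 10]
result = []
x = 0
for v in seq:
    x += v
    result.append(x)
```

Cumulative sum ends at 90
`result` takes the values: [] → [1] → [1, 16] → [1, 16, 32] → [1, 16, 32, 43] → [1, 16, 32, 43, 48] → [1, 16, 32, 43, 48, 63] → [1, 16, 32, 43, 48, 63, 80] → [1, 16, 32, 43, 48, 63, 80, 90]
So `result[-1]` = 90

Answer: 90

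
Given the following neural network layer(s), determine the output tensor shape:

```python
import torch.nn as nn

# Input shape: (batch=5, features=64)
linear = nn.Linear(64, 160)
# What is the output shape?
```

Input: (5, 64) -> Output: (5, 160)

Answer: (5, 160)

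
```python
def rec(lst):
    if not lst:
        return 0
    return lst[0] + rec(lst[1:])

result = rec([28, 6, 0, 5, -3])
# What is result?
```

28 + 6 + 0 + 5 + (-3) + 0 = 36

Answer: 36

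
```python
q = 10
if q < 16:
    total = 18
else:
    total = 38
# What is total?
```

Trace:
`q = 10` → q = 10
`if q < 16: ...` → q < 16 is True → total = 18
So total = 18

Answer: 18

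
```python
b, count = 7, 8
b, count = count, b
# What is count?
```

Trace:
`b, count = 7, 8` → b = 7; count = 8
`b, count = count, b` → b = 8; count = 7
So count = 7

Answer: 7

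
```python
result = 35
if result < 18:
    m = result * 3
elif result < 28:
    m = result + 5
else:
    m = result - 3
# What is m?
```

Trace:
`result = 35` → result = 35
`if result < 18: ...` → result < 18 is False, result < 28 is False, take else branch → m = 32
So m = 32

Answer: 32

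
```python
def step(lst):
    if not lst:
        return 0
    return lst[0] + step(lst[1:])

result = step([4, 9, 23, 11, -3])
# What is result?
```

4 + 9 + 23 + 11 + (-3) + 0 = 44

Answer: 44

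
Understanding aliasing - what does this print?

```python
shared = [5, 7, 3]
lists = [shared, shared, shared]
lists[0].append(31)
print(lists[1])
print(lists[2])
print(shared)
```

Key concept: list of same reference.
Step by step:
`shared = [5, 7, 3]` → shared = [5, 7, 3]
`lists = [shared, shared, shared]` → lists = [[5, 7, 3], [5, 7, 3], [5, 7, 3]]
`lists[0].append(31)` → shared = [5, 7, 3, 31]; lists = [[5, 7, 3, 31], [5, 7, 3, 31], [5, 7, 3, 31]]
`print(lists[1])` → prints [5, 7, 3, 31]
`print(lists[2])` → prints [5, 7, 3, 31]
`print(shared)` → prints [5, 7, 3, 31]

Answer:
[5, 7, 3, 31]
[5, 7, 3, 31]
[5, 7, 3, 31]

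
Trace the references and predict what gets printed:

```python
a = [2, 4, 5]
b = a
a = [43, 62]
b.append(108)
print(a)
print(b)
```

Key concept: rebinding vs mutation: a is rebound to a new list, b still points at the original.
Step by step:
`a = [2, 4, 5]` → a = [2, 4, 5]
`b = a` → b = [2, 4, 5] (same object as a)
`a = [43, 62]` → a = [43, 62]
`b.append(108)` → b = [2, 4, 5, 108]
`print(a)` → prints [43, 62]
`print(b)` → prints [2, 4, 5, 108]

Answer:
[43, 62]
[2, 4, 5, 108]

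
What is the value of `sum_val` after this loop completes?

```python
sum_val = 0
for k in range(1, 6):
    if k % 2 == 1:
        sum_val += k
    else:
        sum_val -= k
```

Add odd, subtract even
`sum_val` takes the values: 0 → 1 → -1 → 2 → -2 → 3

Answer: 3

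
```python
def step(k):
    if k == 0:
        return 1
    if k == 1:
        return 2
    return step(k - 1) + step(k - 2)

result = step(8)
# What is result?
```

Build up from base cases: step(0)=1, step(1)=2, step(2)=3, step(3)=5, step(4)=8, step(5)=13, step(6)=21, ..., step(8)=55

Answer: 55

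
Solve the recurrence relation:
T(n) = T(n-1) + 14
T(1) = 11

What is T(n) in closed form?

Unrolling: T(n) = T(1) + 14·(n-1) = 11 + 14(n-1) = 14n - 3.

Answer: T(n) = 14n - 3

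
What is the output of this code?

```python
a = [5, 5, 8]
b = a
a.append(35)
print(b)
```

Key concept: basic list aliasing.
Step by step:
`a = [5, 5, 8]` → a = [5, 5, 8]
`b = a` → b = [5, 5, 8] (same object as a)
`a.append(35)` → a = [5, 5, 8, 35] (same object as b); b = [5, 5, 8, 35] (same object as a)
`print(b)` → prints [5, 5, 8, 35]

Answer: [5, 5, 8, 35]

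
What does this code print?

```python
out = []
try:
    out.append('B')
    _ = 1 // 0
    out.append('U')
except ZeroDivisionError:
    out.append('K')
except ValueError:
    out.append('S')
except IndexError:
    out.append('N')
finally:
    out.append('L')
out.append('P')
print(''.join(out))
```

Execution trace: 'B' (try body) → 'K' (except ZeroDivisionError) → 'L' (finally) → 'P' (after the try/except). Output: BKLP

Answer: BKLP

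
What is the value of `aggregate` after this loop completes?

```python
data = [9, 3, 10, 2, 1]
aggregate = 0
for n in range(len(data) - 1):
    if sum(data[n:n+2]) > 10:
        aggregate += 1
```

Count windows with sum > 10
`aggregate` takes the values: 0 → 1 → 2 → 3

Answer: 3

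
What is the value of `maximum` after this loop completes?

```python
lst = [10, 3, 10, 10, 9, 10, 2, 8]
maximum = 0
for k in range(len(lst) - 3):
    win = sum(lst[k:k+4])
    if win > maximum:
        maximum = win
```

Max sum of 4-element window in [10, 3, 10, 10, 9, 10, 2, 8]
`maximum` takes the values: 0 → 33 → 39

Answer: 39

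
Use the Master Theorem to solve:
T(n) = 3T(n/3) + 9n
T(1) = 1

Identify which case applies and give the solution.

a=3, b=3, f(n)=9n. log_3(3) = 1. Since c=1 = 1, Case 2 applies: T(n) = Θ(n^log_b(a) · log n) = O(n log n).

Answer: O(n log n) - Case 2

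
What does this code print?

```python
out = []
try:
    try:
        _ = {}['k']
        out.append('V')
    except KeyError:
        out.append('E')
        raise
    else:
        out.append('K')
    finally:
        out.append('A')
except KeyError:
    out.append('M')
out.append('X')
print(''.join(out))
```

Execution trace: 'E' (inner except KeyError) → 'A' (inner finally) → 'M' (outer except KeyError) → 'X' (after the try/except). Output: EAMX

Answer: EAMX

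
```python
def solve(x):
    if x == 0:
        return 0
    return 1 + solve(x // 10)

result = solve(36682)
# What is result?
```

Count of digits of 36682: 5

Answer: 5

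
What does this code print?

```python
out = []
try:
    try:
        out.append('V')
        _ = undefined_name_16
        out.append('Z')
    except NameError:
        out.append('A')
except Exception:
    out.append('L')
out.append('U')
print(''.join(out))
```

Execution trace: 'V' (inner try body) → 'A' (inner except NameError) → 'U' (after the try/except). Output: VAU

Answer: VAU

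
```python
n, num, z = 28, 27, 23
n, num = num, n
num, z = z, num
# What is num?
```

Trace:
`n, num, z = 28, 27, 23` → n = 28; num = 27; z = 23
`n, num = num, n` → n = 27; num = 28
`num, z = z, num` → num = 23; z = 28
So num = 23

Answer: 23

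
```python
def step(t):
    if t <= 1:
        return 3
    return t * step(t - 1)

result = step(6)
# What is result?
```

step(6) = 6 * 5 * 4 * 3 * 2 * 3 = 2160

Answer: 2160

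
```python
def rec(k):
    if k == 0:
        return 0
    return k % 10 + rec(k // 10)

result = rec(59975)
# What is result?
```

Sum of digits of 59975: 5 + 7 + 9 + 9 + 5 = 35

Answer: 35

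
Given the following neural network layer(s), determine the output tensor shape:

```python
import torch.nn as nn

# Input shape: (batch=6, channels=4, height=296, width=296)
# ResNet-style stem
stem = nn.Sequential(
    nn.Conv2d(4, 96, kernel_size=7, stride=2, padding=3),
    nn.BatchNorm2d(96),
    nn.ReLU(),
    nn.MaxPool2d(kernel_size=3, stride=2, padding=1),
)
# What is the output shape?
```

Input: (6, 4, 296, 296) -> after Conv2d 7x7 stride=2: (6, 96, 148, 148) -> Output: (6, 96, 74, 74)

Answer: (6, 96, 74, 74)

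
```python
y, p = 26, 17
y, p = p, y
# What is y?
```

Trace:
`y, p = 26, 17` → y = 26; p = 17
`y, p = p, y` → y = 17; p = 26
So y = 17

Answer: 17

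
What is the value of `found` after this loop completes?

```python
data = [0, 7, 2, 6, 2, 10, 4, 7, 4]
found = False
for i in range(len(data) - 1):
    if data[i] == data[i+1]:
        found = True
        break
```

Check consecutive duplicates in [0, 7, 2, 6, 2, 10, 4, 7, 4]
`found` takes the values: False

Answer: False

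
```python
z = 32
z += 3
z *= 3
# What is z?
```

Trace:
`z = 32` → z = 32
`z += 3` → z = 35
`z *= 3` → z = 105
So z = 105

Answer: 105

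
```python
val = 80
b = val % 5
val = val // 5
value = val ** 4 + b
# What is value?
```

Trace:
`val = 80` → val = 80
`b = val % 5` → b = 0
`val = val // 5` → val = 16
`value = val ** 4 + b` → value = 65536
So value = 65536

Answer: 65536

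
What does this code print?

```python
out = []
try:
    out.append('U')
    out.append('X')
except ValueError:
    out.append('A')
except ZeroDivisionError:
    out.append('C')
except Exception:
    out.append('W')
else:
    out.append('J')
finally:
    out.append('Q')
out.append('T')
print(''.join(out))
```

Execution trace: 'U' (try body) → 'X' (try body, no exception) → 'J' (else) → 'Q' (finally) → 'T' (after the try/except). Output: UXJQT

Answer: UXJQT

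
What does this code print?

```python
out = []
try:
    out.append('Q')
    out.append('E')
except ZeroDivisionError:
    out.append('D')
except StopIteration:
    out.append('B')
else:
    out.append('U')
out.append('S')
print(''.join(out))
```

Execution trace: 'Q' (try body) → 'E' (try body, no exception) → 'U' (else) → 'S' (after the try/except). Output: QEUS

Answer: QEUS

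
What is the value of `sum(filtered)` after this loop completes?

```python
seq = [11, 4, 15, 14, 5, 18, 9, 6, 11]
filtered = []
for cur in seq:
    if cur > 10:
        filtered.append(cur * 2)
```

Sum of doubled values > 10
`filtered` takes the values: [] → [22] → [22, 30] → [22, 30, 28] → [22, 30, 28, 36] → [22, 30, 28, 36, 22]
So `sum(filtered)` = 138

Answer: 138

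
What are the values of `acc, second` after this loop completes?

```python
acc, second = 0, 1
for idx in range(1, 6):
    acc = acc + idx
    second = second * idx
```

Sum and factorial of 1 to 5
`acc, second` takes the values: (0, 1) → (1, 1) → (3, 1) → (3, 2) → (6, 2) → (6, 6) → (10, 6) → (10, 24) → (15, 24) → (15, 120)

Answer: 15, 120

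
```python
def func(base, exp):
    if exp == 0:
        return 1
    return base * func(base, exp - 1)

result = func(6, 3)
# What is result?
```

func(6, 3) = 6 * 6 * 6 = 216

Answer: 216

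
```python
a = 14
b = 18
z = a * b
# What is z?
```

Trace:
`a = 14` → a = 14
`b = 18` → b = 18
`z = a * b` → z = 252
So z = 252

Answer: 252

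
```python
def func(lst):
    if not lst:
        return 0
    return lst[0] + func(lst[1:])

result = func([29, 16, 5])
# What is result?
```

29 + 16 + 5 + 0 = 50

Answer: 50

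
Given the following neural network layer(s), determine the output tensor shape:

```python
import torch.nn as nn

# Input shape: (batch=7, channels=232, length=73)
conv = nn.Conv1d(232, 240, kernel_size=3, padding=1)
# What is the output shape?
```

Input: (7, 232, 73) -> Output: (7, 240, 73)

Answer: (7, 240, 73)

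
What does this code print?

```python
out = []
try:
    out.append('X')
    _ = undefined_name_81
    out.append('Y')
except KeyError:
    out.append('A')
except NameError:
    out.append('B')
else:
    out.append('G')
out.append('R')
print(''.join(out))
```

Execution trace: 'X' (try body) → 'B' (except NameError) → 'R' (after the try/except). Output: XBR

Answer: XBR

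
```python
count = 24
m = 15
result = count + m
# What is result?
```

Trace:
`count = 24` → count = 24
`m = 15` → m = 15
`result = count + m` → result = 39
So result = 39

Answer: 39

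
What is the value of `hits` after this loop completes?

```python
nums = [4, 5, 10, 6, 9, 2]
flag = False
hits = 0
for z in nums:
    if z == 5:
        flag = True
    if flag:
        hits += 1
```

Count elements after first 5 in [4, 5, 10, 6, 9, 2]
`hits` takes the values: 0 → 1 → 2 → 3 → 4 → 5

Answer: 5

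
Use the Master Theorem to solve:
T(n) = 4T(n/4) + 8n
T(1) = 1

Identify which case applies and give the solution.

a=4, b=4, f(n)=8n. log_4(4) = 1. Since c=1 = 1, Case 2 applies: T(n) = Θ(n^log_b(a) · log n) = O(n log n).

Answer: O(n log n) - Case 2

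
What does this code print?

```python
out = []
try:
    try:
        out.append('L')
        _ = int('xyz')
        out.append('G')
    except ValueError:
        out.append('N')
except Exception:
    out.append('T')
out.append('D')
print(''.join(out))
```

Execution trace: 'L' (inner try body) → 'N' (inner except ValueError) → 'D' (after the try/except). Output: LND

Answer: LND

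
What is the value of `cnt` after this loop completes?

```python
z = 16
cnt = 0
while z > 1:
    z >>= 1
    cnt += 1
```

Count right shifts until 1
`cnt` takes the values: 0 → 1 → 2 → 3 → 4

Answer: 4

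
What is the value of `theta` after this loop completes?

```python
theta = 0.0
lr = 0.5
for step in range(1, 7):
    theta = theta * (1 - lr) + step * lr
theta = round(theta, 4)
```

Moving average with lr=0.5
`theta` takes the values: 0.0 → 0.5 → 1.25 → 2.125 → 3.0625 → 4.03125 → 5.015625 → 5.0156

Answer: 5.0156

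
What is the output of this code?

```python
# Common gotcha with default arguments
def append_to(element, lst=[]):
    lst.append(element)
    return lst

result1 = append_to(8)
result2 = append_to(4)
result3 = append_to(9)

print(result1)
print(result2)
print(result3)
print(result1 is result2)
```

Key concept: mutable default argument gotcha.
Step by step:
`result1 = append_to(8)` → result1 = [8]
`result2 = append_to(4)` → result1 = [8, 4] (same object as result2); result2 = [8, 4] (same object as result1)
`result3 = append_to(9)` → result1 = [8, 4, 9] (same object as result2, result3); result2 = [8, 4, 9] (same object as result1, result3); result3 = [8, 4, 9] (same object as result1, result2)
`print(result1)` → prints [8, 4, 9]
`print(result2)` → prints [8, 4, 9]
`print(result3)` → prints [8, 4, 9]
`print(result1 is result2)` → prints True

Answer:
[8, 4, 9]
[8, 4, 9]
[8, 4, 9]
True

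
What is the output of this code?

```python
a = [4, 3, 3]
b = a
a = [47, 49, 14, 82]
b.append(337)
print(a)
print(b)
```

Key concept: rebinding vs mutation: a is rebound to a new list, b still points at the original.
Step by step:
`a = [4, 3, 3]` → a = [4, 3, 3]
`b = a` → b = [4, 3, 3] (same object as a)
`a = [47, 49, 14, 82]` → a = [47, 49, 14, 82]
`b.append(337)` → b = [4, 3, 3, 337]
`print(a)` → prints [47, 49, 14, 82]
`print(b)` → prints [4, 3, 3, 337]

Answer:
[47, 49, 14, 82]
[4, 3, 3, 337]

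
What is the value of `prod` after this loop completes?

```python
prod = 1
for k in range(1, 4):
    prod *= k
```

3! = 6
`prod` takes the values: 1 → 2 → 6

Answer: 6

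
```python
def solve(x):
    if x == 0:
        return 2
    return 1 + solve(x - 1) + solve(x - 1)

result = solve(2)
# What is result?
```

solve(x) = 1 + 2·solve(x-1), solve(0)=2. Closed form: (2+1)·2^2 - 1 = 11.

Answer: 11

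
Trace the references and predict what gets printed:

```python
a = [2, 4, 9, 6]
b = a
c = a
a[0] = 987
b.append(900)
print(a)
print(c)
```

Key concept: multiple aliases.
Step by step:
`a = [2, 4, 9, 6]` → a = [2, 4, 9, 6]
`b = a` → b = [2, 4, 9, 6] (same object as a)
`c = a` → c = [2, 4, 9, 6] (same object as a, b)
`a[0] = 987` → a = [987, 4, 9, 6] (same object as b, c); b = [987, 4, 9, 6] (same object as a, c); c = [987, 4, 9, 6] (same object as a, b)
`b.append(900)` → a = [987, 4, 9, 6, 900] (same object as b, c); b = [987, 4, 9, 6, 900] (same object as a, c); c = [987, 4, 9, 6, 900] (same object as a, b)
`print(a)` → prints [987, 4, 9, 6, 900]
`print(c)` → prints [987, 4, 9, 6, 900]

Answer:
[987, 4, 9, 6, 900]
[987, 4, 9, 6, 900]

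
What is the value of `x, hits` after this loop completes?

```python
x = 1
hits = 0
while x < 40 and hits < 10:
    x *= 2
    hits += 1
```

Double until >= 40 or 10 iterations
`x, hits` takes the values: (1, 0) → (2, 0) → (2, 1) → (4, 1) → (4, 2) → (8, 2) → (8, 3) → (16, 3) → (16, 4) → (32, 4) → (32, 5) → (64, 5) → (64, 6)

Answer: 64, 6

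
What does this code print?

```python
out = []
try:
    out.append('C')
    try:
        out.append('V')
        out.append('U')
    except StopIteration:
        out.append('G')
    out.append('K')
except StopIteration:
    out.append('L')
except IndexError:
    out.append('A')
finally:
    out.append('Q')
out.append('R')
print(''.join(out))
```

Execution trace: 'C' (try body) → 'V' (inner try body) → 'U' (inner try body, no exception) → 'K' (try body, no exception) → 'Q' (finally) → 'R' (after the try/except). Output: CVUKQR

Answer: CVUKQR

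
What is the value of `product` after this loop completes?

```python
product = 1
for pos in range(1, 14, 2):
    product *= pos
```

Product of 1, 3, 5, ... up to 13
`product` takes the values: 1 → 3 → 15 → 105 → 945 → 10395 → 135135

Answer: 135135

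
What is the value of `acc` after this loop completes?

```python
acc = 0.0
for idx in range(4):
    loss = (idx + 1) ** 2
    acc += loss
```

Sum of squared losses 1² + 2² + ... + 4²
`acc` takes the values: 0.0 → 1.0 → 5.0 → 14.0 → 30.0

Answer: 30.0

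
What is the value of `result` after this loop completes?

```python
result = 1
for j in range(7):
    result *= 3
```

3^7 = 2187
`result` takes the values: 1 → 3 → 9 → 27 → 81 → 243 → 729 → 2187

Answer: 2187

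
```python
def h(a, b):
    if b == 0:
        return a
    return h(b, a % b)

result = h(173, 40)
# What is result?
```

h(173, 40) -> h(40, 13) -> h(13, 1) -> h(1, 0) -> 1

Answer: 1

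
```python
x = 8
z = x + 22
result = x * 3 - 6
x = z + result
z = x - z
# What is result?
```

Trace:
`x = 8` → x = 8
`z = x + 22` → z = 30
`result = x * 3 - 6` → result = 18
`x = z + result` → x = 48
`z = x - z` → z = 18
So result = 18

Answer: 18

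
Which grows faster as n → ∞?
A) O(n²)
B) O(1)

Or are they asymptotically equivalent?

O(n²) vs O(1): Higher order terms dominate.

Answer: A) O(n²) grows faster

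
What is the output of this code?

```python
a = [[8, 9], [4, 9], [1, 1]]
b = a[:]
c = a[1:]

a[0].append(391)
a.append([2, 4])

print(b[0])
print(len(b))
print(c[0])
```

Key concept: slice with nested mutation.
Step by step:
`a = [[8, 9], [4, 9], [1, 1]]` → a = [[8, 9], [4, 9], [1, 1]]
`b = a[:]` → b = [[8, 9], [4, 9], [1, 1]]
`c = a[1:]` → c = [[4, 9], [1, 1]]
`a[0].append(391)` → a = [[8, 9, 391], [4, 9], [1, 1]]; b = [[8, 9, 391], [4, 9], [1, 1]]
`a.append([2, 4])` → a = [[8, 9, 391], [4, 9], [1, 1], [2, 4]]
`print(b[0])` → prints [8, 9, 391]
`print(len(b))` → prints 3
`print(c[0])` → prints [4, 9]

Answer:
[8, 9, 391]
3
[4, 9]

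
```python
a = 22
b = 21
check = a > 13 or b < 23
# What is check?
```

Trace:
`a = 22` → a = 22
`b = 21` → b = 21
`check = a > 13 or b < 23` → check = True
So check = True

Answer: True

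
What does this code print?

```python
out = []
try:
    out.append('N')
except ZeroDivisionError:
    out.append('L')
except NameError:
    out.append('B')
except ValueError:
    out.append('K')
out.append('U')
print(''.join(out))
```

Execution trace: 'N' (try body, no exception) → 'U' (after the try/except). Output: NU

Answer: NU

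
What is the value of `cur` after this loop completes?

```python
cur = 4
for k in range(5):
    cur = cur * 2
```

Multiply by 2, 5 times: 4 * 2^5 = 128
`cur` takes the values: 4 → 8 → 16 → 32 → 64 → 128

Answer: 128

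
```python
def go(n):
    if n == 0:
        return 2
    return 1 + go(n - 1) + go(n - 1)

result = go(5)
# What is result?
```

go(n) = 1 + 2·go(n-1), go(0)=2. Closed form: (2+1)·2^5 - 1 = 95.

Answer: 95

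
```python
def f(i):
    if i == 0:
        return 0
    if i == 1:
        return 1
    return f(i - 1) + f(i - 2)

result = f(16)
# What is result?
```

Build up from base cases: f(0)=0, f(1)=1, f(2)=1, f(3)=2, f(4)=3, f(5)=5, f(6)=8, ..., f(16)=987

Answer: 987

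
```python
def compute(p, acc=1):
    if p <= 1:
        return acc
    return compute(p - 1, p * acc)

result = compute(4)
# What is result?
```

Accumulator trace (n, acc): (4, 1) -> (3, 4) -> (2, 12) -> (1, 24) -> return 24

Answer: 24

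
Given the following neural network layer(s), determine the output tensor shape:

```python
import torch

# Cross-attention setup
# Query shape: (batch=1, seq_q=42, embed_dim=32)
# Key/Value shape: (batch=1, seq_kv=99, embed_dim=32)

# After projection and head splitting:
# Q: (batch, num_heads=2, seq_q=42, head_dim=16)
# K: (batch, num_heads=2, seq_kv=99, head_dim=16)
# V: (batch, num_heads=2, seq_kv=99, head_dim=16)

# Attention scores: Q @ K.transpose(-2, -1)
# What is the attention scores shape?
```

Input: (1, 42, 32) -> Output: (1, 2, 42, 99)

Answer: (1, 2, 42, 99)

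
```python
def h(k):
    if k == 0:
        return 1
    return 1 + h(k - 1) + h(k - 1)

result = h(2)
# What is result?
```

h(k) = 1 + 2·h(k-1), h(0)=1. Closed form: (1+1)·2^2 - 1 = 7.

Answer: 7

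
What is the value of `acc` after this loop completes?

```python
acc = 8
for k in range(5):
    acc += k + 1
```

Start at 8, add 1 to 5 = 23
`acc` takes the values: 8 → 9 → 11 → 14 → 18 → 23

Answer: 23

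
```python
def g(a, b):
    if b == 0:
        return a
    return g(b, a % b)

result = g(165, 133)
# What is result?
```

g(165, 133) -> g(133, 32) -> g(32, 5) -> g(5, 2) -> g(2, 1) -> g(1, 0) -> 1

Answer: 1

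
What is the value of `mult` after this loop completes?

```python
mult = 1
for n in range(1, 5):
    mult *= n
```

4! = 24
`mult` takes the values: 1 → 2 → 6 → 24

Answer: 24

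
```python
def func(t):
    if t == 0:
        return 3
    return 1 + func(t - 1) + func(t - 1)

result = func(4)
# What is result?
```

func(t) = 1 + 2·func(t-1), func(0)=3. Closed form: (3+1)·2^4 - 1 = 63.

Answer: 63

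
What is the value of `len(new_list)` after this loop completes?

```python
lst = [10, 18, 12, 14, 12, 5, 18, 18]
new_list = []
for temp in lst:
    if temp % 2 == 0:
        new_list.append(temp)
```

Count even numbers in [10, 18, 12, 14, 12, 5, 18, 18]
`new_list` takes the values: [] → [10] → [10, 18] → [10, 18, 12] → [10, 18, 12, 14] → [10, 18, 12, 14, 12] → [10, 18, 12, 14, 12, 18] → [10, 18, 12, 14, 12, 18, 18]
So `len(new_list)` = 7

Answer: 7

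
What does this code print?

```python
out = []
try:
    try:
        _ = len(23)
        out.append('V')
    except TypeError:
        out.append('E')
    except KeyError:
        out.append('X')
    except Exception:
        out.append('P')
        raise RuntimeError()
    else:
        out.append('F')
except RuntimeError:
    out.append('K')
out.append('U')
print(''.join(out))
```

Execution trace: 'E' (inner except TypeError) → 'U' (after the try/except). Output: EU

Answer: EU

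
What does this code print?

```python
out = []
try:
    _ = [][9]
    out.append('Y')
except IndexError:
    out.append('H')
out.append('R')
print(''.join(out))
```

Execution trace: 'H' (except IndexError) → 'R' (after the try/except). Output: HR

Answer: HR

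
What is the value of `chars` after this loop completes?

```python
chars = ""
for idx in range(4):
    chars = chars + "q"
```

Repeat 'q' 4 times
`chars` takes the values: "" → "q" → "qq" → "qqq" → "qqqq"

Answer: "qqqq"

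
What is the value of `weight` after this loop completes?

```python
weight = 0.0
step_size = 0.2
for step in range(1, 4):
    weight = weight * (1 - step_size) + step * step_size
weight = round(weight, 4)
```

Moving average with lr=0.2
`weight` takes the values: 0.0 → 0.2 → 0.56 → 1.048

Answer: 1.048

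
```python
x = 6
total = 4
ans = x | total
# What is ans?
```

Trace:
`x = 6` → x = 6
`total = 4` → total = 4
`ans = x | total` → ans = 6
So ans = 6

Answer: 6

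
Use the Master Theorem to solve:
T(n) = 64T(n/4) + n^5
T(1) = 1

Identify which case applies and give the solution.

a=64, b=4, f(n)=n^5. log_4(64) = 3. Since c=5 > 3 and the regularity condition holds (64(n/4)^5 = (64/4^5)n^5 with 64/4^5 < 1), Case 3 applies: T(n) = Θ(f(n)) = O(n^5).

Answer: O(n^5) - Case 3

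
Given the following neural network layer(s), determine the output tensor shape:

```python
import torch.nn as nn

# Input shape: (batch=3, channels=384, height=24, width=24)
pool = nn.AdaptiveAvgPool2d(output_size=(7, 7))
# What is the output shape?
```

Input: (3, 384, 24, 24) -> Output: (3, 384, 7, 7)

Answer: (3, 384, 7, 7)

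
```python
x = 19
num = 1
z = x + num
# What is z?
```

Trace:
`x = 19` → x = 19
`num = 1` → num = 1
`z = x + num` → z = 20
So z = 20

Answer: 20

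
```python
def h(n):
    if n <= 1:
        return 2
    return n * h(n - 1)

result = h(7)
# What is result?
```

h(7) = 7 * 6 * 5 * 4 * 3 * 2 * 2 = 10080

Answer: 10080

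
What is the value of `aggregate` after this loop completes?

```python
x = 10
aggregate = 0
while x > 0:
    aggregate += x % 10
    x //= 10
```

Sum digits of 10
`aggregate` takes the values: 0 → 1

Answer: 1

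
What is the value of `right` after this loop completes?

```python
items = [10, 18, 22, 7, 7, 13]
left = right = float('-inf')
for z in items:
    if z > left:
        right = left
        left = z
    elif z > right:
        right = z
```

Second largest (with repeats) in [10, 18, 22, 7, 7, 13]
`right` takes the values: -inf → 10 → 18

Answer: 18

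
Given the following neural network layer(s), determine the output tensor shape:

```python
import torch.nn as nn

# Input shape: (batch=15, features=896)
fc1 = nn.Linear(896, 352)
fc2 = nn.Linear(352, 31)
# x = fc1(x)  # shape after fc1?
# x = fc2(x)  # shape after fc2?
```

Input: (15, 896) -> after fc1: (15, 352) -> Output: (15, 31)

Answer: (15, 31)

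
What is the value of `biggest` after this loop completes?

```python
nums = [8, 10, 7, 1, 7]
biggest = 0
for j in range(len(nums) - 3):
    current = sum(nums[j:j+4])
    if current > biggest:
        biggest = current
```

Max sum of 4-element window in [8, 10, 7, 1, 7]
`biggest` takes the values: 0 → 26

Answer: 26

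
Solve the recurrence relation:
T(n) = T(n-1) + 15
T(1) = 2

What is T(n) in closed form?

Unrolling: T(n) = T(1) + 15·(n-1) = 2 + 15(n-1) = 15n - 13.

Answer: T(n) = 15n - 13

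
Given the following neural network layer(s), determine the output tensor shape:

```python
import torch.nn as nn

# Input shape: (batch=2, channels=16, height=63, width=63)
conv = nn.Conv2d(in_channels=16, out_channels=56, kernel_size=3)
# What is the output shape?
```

Input: (2, 16, 63, 63) -> Output: (2, 56, 61, 61)

Answer: (2, 56, 61, 61)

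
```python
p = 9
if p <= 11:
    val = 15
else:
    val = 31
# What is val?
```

Trace:
`p = 9` → p = 9
`if p <= 11: ...` → p <= 11 is True → val = 15
So val = 15

Answer: 15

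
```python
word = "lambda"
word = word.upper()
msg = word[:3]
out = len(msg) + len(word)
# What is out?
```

Trace:
`word = "lambda"` → word = 'lambda'
`word = word.upper()` → word = 'LAMBDA'
`msg = word[:3]` → msg = 'LAM'
`out = len(msg) + len(word)` → out = 9
So out = 9

Answer: 9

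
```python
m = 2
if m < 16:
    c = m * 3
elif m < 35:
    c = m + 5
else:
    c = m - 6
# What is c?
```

Trace:
`m = 2` → m = 2
`if m < 16: ...` → m < 16 is True → c = 6
So c = 6

Answer: 6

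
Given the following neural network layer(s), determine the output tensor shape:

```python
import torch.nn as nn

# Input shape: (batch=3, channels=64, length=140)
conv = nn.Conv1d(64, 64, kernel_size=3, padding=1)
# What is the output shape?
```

Input: (3, 64, 140) -> Output: (3, 64, 140)

Answer: (3, 64, 140)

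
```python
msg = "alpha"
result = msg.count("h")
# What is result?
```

Trace:
`msg = "alpha"` → msg = 'alpha'
`result = msg.count("h")` → result = 1
So result = 1

Answer: 1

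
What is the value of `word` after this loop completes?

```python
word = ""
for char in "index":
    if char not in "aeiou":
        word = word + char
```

Remove vowels from 'index'
`word` takes the values: "" → "n" → "nd" → "ndx"

Answer: "ndx"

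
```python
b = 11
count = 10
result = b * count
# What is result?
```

Trace:
`b = 11` → b = 11
`count = 10` → count = 10
`result = b * count` → result = 110
So result = 110

Answer: 110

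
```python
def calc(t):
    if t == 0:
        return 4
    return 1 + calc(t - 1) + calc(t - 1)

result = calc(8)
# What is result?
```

calc(t) = 1 + 2·calc(t-1), calc(0)=4. Closed form: (4+1)·2^8 - 1 = 1279.

Answer: 1279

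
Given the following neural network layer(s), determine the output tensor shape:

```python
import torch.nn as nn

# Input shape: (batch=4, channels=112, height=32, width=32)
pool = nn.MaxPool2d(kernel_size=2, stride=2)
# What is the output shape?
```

Input: (4, 112, 32, 32) -> Output: (4, 112, 16, 16)

Answer: (4, 112, 16, 16)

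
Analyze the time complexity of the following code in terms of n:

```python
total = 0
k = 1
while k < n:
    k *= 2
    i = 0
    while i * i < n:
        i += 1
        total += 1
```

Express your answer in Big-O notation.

Each loop level contributes: log n × √n. Multiplying the contributions gives O(√n log n).

Answer: O(√n log n)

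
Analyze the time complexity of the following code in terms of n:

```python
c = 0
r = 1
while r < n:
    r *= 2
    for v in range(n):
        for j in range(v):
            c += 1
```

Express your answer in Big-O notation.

Each loop level contributes: log n × n × n. Multiplying the contributions gives O(n^2 log n).

Answer: O(n^2 log n)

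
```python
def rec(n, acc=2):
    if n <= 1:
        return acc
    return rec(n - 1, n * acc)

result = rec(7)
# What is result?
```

Accumulator trace (n, acc): (7, 2) -> (6, 14) -> (5, 84) -> (4, 420) -> (3, 1680) -> (2, 5040) -> (1, 10080) -> return 10080

Answer: 10080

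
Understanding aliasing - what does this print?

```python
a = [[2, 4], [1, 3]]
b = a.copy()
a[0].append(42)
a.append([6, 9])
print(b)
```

Key concept: shallow copy with nested lists.
Step by step:
`a = [[2, 4], [1, 3]]` → a = [[2, 4], [1, 3]]
`b = a.copy()` → b = [[2, 4], [1, 3]]
`a[0].append(42)` → a = [[2, 4, 42], [1, 3]]; b = [[2, 4, 42], [1, 3]]
`a.append([6, 9])` → a = [[2, 4, 42], [1, 3], [6, 9]]
`print(b)` → prints [[2, 4, 42], [1, 3]]

Answer: [[2, 4, 42], [1, 3]]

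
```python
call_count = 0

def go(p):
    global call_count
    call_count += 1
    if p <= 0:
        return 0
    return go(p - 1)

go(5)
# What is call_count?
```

Linear recursion stepping by 1: 6 calls from p=5 down to ≤0.

Answer: 6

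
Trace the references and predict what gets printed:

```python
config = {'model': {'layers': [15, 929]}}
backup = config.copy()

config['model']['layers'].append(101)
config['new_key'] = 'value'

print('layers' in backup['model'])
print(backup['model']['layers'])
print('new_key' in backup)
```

Key concept: shallow copy gotcha with nested dict.
Step by step:
`config = {'model': {'layers': [15, 929]}}` → config = {'model': {'layers': [15, 929]}}
`backup = config.copy()` → backup = {'model': {'layers': [15, 929]}}
`config['model']['layers'].append(101)` → config = {'model': {'layers': [15, 929, 101]}}; backup = {'model': {'layers': [15, 929, 101]}}
`config['new_key'] = 'value'` → config = {'model': {'layers': [15, 929, 101]}, 'new_key': 'value'}
`print('layers' in backup['model'])` → prints True
`print(backup['model']['layers'])` → prints [15, 929, 101]
`print('new_key' in backup)` → prints False

Answer:
True
[15, 929, 101]
False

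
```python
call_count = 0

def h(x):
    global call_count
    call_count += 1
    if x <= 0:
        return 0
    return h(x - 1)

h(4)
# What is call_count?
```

Linear recursion stepping by 1: 5 calls from x=4 down to ≤0.

Answer: 5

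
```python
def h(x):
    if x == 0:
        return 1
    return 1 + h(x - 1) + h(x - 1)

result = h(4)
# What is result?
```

h(x) = 1 + 2·h(x-1), h(0)=1. Closed form: (1+1)·2^4 - 1 = 31.

Answer: 31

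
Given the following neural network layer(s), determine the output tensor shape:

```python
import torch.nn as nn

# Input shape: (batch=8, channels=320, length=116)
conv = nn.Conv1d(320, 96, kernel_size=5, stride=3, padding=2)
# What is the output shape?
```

Input: (8, 320, 116) -> Output: (8, 96, 39)

Answer: (8, 96, 39)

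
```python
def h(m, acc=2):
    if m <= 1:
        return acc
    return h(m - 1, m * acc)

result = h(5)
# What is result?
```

Accumulator trace (n, acc): (5, 2) -> (4, 10) -> (3, 40) -> (2, 120) -> (1, 240) -> return 240

Answer: 240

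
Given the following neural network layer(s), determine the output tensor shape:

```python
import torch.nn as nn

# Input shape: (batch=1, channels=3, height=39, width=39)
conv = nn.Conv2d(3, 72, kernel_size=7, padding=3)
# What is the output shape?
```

Input: (1, 3, 39, 39) -> Output: (1, 72, 39, 39)

Answer: (1, 72, 39, 39)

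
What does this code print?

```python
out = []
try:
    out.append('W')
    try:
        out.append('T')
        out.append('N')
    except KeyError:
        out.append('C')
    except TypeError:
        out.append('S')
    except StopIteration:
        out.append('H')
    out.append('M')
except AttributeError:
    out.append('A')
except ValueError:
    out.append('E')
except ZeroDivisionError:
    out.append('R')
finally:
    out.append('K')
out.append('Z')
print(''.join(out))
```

Execution trace: 'W' (try body) → 'T' (inner try body) → 'N' (inner try body, no exception) → 'M' (try body, no exception) → 'K' (finally) → 'Z' (after the try/except). Output: WTNMKZ

Answer: WTNMKZ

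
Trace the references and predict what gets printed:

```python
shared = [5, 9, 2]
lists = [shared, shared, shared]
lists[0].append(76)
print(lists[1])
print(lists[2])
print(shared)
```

Key concept: list of same reference.
Step by step:
`shared = [5, 9, 2]` → shared = [5, 9, 2]
`lists = [shared, shared, shared]` → lists = [[5, 9, 2], [5, 9, 2], [5, 9, 2]]
`lists[0].append(76)` → shared = [5, 9, 2, 76]; lists = [[5, 9, 2, 76], [5, 9, 2, 76], [5, 9, 2, 76]]
`print(lists[1])` → prints [5, 9, 2, 76]
`print(lists[2])` → prints [5, 9, 2, 76]
`print(shared)` → prints [5, 9, 2, 76]

Answer:
[5, 9, 2, 76]
[5, 9, 2, 76]
[5, 9, 2, 76]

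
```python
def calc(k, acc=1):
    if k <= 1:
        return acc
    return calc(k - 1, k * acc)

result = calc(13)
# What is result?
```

Accumulator trace (n, acc): (13, 1) -> (12, 13) -> (11, 156) -> (10, 1716) -> (9, 17160) -> (8, 154440) -> (7, 1235520) -> (6, 8648640) -> (5, 51891840) -> (4, 259459200) -> (3, 1037836800) -> (2, 3113510400) -> (1, 6227020800) -> return 6227020800

Answer: 6227020800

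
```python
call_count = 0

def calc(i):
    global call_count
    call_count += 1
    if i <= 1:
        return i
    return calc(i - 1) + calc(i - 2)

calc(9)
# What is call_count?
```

Calls(i) = 1 + Calls(i-1) + Calls(i-2); Calls(0)=Calls(1)=1. For i=9 this gives 109.

Answer: 109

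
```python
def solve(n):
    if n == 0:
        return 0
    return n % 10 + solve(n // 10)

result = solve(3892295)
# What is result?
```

Sum of digits of 3892295: 5 + 9 + 2 + 2 + 9 + 8 + 3 = 38

Answer: 38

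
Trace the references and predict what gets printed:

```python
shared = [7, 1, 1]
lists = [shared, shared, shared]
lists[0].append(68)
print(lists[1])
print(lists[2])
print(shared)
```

Key concept: list of same reference.
Step by step:
`shared = [7, 1, 1]` → shared = [7, 1, 1]
`lists = [shared, shared, shared]` → lists = [[7, 1, 1], [7, 1, 1], [7, 1, 1]]
`lists[0].append(68)` → shared = [7, 1, 1, 68]; lists = [[7, 1, 1, 68], [7, 1, 1, 68], [7, 1, 1, 68]]
`print(lists[1])` → prints [7, 1, 1, 68]
`print(lists[2])` → prints [7, 1, 1, 68]
`print(shared)` → prints [7, 1, 1, 68]

Answer:
[7, 1, 1, 68]
[7, 1, 1, 68]
[7, 1, 1, 68]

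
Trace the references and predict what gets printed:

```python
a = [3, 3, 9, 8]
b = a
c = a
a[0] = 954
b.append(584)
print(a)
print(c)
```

Key concept: multiple aliases.
Step by step:
`a = [3, 3, 9, 8]` → a = [3, 3, 9, 8]
`b = a` → b = [3, 3, 9, 8] (same object as a)
`c = a` → c = [3, 3, 9, 8] (same object as a, b)
`a[0] = 954` → a = [954, 3, 9, 8] (same object as b, c); b = [954, 3, 9, 8] (same object as a, c); c = [954, 3, 9, 8] (same object as a, b)
`b.append(584)` → a = [954, 3, 9, 8, 584] (same object as b, c); b = [954, 3, 9, 8, 584] (same object as a, c); c = [954, 3, 9, 8, 584] (same object as a, b)
`print(a)` → prints [954, 3, 9, 8, 584]
`print(c)` → prints [954, 3, 9, 8, 584]

Answer:
[954, 3, 9, 8, 584]
[954, 3, 9, 8, 584]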